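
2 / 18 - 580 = -5219 / 9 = -579.89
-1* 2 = -2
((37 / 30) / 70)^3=0.00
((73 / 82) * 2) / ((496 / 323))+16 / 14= 327741 / 142352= 2.30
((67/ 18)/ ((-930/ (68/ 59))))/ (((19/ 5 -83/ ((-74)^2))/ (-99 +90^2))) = -5544838796/ 568612323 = -9.75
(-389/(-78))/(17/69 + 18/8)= 17894/8957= 2.00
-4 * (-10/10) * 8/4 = 8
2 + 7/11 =29/11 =2.64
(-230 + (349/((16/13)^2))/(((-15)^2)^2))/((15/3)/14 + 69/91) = -38749633247/187920000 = -206.20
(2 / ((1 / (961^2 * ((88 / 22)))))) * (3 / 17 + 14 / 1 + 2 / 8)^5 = 839057670988781780421 / 181741696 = 4616759331819.94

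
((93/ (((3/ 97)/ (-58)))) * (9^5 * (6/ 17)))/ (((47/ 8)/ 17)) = -494327994912/ 47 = -10517616913.02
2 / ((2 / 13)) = 13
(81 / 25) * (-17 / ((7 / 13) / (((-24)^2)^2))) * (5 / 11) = -5939122176 / 385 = -15426291.37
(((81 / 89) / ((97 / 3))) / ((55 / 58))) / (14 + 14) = 7047 / 6647410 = 0.00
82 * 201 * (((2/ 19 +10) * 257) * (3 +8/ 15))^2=12525291548516352/ 9025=1387843938893.78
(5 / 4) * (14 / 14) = 5 / 4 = 1.25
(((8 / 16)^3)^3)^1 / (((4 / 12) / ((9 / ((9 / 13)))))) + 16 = 8231 / 512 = 16.08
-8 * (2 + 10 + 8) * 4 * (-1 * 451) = 288640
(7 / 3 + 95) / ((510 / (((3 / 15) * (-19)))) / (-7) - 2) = 9709 / 1713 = 5.67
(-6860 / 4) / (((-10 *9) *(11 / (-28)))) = -4802 / 99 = -48.51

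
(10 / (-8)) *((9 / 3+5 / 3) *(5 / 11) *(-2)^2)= -350 / 33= -10.61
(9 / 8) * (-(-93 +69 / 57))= 1962 / 19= 103.26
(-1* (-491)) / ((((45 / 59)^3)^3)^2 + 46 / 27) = 994904661816814907774202359535459297 / 3467644112546532003213342528233041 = 286.91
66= 66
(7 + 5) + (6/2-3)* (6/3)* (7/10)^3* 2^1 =12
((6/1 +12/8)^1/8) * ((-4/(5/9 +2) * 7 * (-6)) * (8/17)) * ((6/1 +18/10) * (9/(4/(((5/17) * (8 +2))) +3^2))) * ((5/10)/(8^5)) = 710775/237027328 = 0.00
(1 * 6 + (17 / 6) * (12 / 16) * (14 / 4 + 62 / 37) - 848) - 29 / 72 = -4429723 / 5328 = -831.40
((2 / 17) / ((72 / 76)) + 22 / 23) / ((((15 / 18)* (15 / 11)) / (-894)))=-24932468 / 29325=-850.21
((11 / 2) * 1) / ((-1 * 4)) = -11 / 8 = -1.38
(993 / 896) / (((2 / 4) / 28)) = 993 / 16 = 62.06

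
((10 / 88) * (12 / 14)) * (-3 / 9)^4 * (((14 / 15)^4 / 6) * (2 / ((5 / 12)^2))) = 43904 / 25059375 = 0.00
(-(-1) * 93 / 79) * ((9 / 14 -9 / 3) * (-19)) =58311 / 1106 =52.72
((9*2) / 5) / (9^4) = 2 / 3645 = 0.00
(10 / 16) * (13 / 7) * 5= 325 / 56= 5.80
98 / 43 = 2.28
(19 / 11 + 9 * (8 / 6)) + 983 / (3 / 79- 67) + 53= 3028633 / 58190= 52.05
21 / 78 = 7 / 26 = 0.27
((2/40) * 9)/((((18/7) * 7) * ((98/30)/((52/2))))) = 39/196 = 0.20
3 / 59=0.05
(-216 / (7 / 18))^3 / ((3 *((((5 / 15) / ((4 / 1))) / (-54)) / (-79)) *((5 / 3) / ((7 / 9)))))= -334301524033536 / 245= -1364496016463.41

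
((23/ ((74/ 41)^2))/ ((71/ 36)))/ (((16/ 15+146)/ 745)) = 3888531225/ 214420994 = 18.14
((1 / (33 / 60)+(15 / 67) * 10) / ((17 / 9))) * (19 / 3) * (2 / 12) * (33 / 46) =3705 / 2278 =1.63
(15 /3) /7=5 /7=0.71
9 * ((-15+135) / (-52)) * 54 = -14580 / 13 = -1121.54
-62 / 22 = -31 / 11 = -2.82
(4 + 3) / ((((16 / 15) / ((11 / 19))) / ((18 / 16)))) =10395 / 2432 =4.27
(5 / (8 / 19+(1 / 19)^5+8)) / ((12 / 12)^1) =12380495 / 20851361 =0.59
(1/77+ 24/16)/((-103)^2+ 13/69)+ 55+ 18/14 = 6345286789/112733236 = 56.29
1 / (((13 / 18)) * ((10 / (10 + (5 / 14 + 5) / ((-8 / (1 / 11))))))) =22041 / 16016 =1.38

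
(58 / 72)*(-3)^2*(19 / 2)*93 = 51243 / 8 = 6405.38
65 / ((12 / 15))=325 / 4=81.25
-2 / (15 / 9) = -1.20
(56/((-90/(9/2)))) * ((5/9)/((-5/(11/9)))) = 154/405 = 0.38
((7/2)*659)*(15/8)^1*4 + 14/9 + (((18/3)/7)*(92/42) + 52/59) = 1800833737/104076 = 17303.06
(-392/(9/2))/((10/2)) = -784/45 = -17.42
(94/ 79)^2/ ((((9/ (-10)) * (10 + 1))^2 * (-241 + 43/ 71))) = -15683900/ 261004030947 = -0.00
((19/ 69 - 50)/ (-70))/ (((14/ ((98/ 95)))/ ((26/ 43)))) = 44603/ 1409325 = 0.03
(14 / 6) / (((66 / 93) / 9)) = 651 / 22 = 29.59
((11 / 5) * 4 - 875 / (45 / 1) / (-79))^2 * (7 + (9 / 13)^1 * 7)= 159266997274 / 164294325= 969.40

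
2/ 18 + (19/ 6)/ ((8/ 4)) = 1.69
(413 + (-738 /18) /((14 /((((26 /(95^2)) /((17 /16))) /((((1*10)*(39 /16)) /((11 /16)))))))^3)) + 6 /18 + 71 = 2024886349519713024794023 /4180770164183853515625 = 484.33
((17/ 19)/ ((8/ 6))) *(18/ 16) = 459/ 608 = 0.75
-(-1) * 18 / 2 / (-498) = -3 / 166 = -0.02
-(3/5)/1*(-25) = 15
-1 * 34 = -34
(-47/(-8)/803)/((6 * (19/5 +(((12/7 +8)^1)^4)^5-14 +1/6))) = 18751182579938820235/861202022576130231437462962678867310321096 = 0.00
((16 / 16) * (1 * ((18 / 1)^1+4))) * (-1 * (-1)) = 22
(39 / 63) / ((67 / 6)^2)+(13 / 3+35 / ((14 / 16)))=4179727 / 94269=44.34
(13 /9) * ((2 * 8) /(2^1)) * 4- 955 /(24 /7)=-16727 /72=-232.32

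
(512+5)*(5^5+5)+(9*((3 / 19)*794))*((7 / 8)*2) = 61567013 / 38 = 1620184.55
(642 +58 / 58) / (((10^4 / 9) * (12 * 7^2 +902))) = 5787 / 14900000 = 0.00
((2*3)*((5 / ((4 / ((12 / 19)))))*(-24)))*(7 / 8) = -1890 / 19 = -99.47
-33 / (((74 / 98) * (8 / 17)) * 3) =-9163 / 296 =-30.96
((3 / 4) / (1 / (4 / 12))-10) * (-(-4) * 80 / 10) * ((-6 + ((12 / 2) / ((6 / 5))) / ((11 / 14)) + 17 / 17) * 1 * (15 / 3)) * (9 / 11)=-210600 / 121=-1740.50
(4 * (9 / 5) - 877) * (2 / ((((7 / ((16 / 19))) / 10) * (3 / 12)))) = -1113344 / 133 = -8371.01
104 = 104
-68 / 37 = -1.84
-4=-4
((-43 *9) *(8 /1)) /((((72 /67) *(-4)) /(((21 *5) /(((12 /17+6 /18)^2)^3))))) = 5322965041241505 /88657444516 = 60039.68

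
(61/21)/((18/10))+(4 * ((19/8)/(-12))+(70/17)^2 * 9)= 67038427/436968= 153.42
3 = 3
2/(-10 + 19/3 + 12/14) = -42/59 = -0.71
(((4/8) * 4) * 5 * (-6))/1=-60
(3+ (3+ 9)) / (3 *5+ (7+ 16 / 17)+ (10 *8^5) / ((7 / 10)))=357 / 11141666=0.00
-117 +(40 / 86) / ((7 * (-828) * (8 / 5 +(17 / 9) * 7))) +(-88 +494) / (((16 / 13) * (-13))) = -5259493299 / 36941128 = -142.38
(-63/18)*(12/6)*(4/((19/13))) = -19.16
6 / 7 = 0.86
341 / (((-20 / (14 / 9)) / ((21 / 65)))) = -16709 / 1950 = -8.57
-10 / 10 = -1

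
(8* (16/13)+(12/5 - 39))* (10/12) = -1739/78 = -22.29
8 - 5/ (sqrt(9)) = 6.33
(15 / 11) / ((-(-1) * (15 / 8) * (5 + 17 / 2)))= 0.05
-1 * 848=-848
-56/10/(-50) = 14/125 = 0.11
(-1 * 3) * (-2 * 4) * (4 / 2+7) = 216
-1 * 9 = -9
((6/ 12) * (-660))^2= 108900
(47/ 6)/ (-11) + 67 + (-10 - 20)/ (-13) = 58855/ 858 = 68.60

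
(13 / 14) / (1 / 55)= 51.07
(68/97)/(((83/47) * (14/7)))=1598/8051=0.20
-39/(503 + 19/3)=-117/1528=-0.08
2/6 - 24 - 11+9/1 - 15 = -122/3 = -40.67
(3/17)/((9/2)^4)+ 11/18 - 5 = -326317/74358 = -4.39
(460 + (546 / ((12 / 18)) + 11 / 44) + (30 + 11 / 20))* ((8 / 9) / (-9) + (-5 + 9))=689828 / 135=5109.84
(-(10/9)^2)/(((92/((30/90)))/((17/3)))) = -425/16767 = -0.03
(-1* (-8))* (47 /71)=376 /71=5.30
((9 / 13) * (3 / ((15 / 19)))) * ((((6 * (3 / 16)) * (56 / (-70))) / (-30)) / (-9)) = -57 / 6500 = -0.01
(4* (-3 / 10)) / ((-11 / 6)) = 0.65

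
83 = 83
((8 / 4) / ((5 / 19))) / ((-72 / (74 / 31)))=-0.25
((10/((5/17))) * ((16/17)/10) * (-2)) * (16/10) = -256/25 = -10.24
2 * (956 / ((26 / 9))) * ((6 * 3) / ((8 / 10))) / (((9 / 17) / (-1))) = -365670 / 13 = -28128.46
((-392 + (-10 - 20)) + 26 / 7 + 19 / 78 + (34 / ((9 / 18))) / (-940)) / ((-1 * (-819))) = -53648267 / 105085890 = -0.51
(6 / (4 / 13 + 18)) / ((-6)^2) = 13 / 1428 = 0.01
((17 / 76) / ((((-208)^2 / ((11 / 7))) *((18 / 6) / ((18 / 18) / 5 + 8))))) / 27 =7667 / 9321661440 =0.00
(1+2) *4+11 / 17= 215 / 17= 12.65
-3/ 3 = -1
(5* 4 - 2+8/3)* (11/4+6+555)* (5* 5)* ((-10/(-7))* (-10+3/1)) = -8738125/3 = -2912708.33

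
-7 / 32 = -0.22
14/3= 4.67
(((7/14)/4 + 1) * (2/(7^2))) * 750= 3375/98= 34.44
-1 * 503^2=-253009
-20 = -20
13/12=1.08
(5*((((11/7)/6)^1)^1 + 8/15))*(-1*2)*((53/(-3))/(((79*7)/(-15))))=-44255/11613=-3.81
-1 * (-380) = 380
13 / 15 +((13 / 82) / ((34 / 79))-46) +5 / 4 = -43.51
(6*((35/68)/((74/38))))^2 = 2.51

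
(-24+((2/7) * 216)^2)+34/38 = 3524345/931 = 3785.55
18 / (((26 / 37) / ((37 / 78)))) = 4107 / 338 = 12.15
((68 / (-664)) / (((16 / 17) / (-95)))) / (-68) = -1615 / 10624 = -0.15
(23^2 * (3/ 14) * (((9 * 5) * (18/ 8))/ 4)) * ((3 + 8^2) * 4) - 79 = 43058821/ 56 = 768907.52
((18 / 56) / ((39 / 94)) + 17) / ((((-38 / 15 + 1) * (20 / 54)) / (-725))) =189975375 / 8372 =22691.76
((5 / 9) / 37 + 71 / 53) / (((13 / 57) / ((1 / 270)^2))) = 113563 / 1393829775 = 0.00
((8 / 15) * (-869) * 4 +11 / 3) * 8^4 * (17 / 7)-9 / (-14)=-184047317 / 10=-18404731.70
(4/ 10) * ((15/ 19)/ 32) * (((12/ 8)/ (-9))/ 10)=-0.00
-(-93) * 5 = 465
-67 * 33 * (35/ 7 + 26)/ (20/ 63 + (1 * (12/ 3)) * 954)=-4318083/ 240428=-17.96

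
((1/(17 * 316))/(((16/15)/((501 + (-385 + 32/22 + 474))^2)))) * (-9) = -1428571215/2600048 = -549.44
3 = 3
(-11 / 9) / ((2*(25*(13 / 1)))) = -11 / 5850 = -0.00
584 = 584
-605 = -605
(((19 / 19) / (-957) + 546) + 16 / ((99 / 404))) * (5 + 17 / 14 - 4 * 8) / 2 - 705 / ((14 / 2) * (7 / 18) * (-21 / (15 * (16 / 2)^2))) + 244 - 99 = 16160852849 / 3939012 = 4102.77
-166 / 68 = -83 / 34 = -2.44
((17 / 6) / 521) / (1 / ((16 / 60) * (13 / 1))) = 442 / 23445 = 0.02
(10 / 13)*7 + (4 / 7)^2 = 3638 / 637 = 5.71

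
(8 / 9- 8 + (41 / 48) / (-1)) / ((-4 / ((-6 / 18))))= -0.66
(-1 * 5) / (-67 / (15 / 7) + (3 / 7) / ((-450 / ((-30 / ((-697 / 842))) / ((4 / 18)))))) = 365925 / 2299618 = 0.16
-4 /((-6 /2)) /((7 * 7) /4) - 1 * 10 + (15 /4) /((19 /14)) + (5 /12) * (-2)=-7412 /931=-7.96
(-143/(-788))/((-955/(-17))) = 2431/752540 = 0.00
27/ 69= 9/ 23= 0.39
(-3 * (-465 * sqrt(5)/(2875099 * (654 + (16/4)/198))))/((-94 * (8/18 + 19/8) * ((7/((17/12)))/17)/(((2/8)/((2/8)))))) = -119737035 * sqrt(5)/12432861551642924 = -0.00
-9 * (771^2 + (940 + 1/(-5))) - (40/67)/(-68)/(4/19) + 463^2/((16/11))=-474830736659/91120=-5211048.47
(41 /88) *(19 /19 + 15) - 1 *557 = -6045 /11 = -549.55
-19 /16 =-1.19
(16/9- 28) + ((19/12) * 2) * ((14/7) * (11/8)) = -1261/72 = -17.51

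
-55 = -55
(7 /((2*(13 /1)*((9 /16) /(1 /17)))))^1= 56 /1989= 0.03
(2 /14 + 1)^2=1.31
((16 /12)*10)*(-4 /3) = -160 /9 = -17.78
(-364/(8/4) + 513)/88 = 331/88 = 3.76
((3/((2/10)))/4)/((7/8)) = 30/7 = 4.29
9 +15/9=32/3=10.67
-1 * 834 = -834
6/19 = 0.32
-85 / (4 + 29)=-85 / 33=-2.58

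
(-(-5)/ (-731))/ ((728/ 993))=-4965/ 532168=-0.01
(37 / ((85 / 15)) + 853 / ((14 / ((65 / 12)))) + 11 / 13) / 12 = 12527185 / 445536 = 28.12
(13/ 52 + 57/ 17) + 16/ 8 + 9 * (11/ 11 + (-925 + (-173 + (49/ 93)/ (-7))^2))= 17074454861/ 65348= 261285.04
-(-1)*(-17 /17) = -1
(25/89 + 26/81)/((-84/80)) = -86780/151389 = -0.57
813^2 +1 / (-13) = 8592596 / 13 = 660968.92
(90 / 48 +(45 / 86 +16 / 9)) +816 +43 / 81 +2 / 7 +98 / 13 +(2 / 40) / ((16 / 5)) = 16807063153 / 20284992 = 828.55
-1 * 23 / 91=-23 / 91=-0.25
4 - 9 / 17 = 3.47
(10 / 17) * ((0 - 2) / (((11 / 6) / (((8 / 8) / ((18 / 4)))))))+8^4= 2297776 / 561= 4095.86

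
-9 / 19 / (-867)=3 / 5491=0.00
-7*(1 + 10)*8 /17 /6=-308 /51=-6.04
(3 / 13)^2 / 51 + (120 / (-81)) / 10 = -11411 / 77571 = -0.15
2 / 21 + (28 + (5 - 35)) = -40 / 21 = -1.90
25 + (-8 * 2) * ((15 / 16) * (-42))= 655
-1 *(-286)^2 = -81796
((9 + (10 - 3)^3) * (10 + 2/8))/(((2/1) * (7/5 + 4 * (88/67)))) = 604340/2229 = 271.13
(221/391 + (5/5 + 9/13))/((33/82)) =5.61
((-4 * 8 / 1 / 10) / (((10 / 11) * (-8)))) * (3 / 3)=11 / 25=0.44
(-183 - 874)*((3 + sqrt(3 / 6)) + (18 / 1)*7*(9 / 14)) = -89535.41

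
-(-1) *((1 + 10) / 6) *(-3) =-11 / 2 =-5.50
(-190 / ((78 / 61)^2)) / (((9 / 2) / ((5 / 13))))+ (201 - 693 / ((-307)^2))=3204520052417 / 16772269293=191.06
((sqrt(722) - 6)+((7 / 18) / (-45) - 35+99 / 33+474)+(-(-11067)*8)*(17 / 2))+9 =19*sqrt(2)+609930803 / 810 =753027.86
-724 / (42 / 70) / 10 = -362 / 3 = -120.67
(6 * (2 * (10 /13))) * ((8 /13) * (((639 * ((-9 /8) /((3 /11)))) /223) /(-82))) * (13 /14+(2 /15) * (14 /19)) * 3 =518360634 /205507211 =2.52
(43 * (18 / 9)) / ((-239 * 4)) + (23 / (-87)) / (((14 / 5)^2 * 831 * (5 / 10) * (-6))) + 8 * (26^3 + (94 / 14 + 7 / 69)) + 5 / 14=32870217379699163 / 233680966092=140662.79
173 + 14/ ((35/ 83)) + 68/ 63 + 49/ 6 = 135731/ 630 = 215.45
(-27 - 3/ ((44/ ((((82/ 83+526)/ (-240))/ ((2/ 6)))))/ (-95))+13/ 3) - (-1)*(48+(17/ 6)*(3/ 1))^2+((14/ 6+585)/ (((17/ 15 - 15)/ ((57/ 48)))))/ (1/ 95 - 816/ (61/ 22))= 24305587133087935/ 7772599046784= 3127.09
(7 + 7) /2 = 7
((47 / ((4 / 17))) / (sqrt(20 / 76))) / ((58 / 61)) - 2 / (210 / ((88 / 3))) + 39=12197 / 315 + 48739 * sqrt(95) / 1160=448.25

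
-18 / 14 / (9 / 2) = -2 / 7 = -0.29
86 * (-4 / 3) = -344 / 3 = -114.67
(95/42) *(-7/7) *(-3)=95/14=6.79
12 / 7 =1.71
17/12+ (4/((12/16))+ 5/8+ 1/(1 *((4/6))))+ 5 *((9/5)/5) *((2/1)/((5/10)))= 643/40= 16.08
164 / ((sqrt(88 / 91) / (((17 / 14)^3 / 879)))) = 201433 * sqrt(2002) / 26531736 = 0.34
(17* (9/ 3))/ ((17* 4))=3/ 4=0.75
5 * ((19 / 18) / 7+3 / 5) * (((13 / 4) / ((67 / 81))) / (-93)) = -18447 / 116312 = -0.16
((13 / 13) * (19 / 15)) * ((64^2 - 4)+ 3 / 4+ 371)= 67849 / 12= 5654.08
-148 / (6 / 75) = -1850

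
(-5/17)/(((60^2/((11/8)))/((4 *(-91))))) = 1001/24480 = 0.04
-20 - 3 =-23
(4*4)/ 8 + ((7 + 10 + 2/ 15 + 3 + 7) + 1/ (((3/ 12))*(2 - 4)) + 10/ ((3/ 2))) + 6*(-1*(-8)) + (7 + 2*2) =464/ 5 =92.80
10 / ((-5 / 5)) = -10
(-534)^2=285156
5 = 5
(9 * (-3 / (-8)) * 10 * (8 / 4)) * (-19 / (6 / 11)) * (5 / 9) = -5225 / 4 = -1306.25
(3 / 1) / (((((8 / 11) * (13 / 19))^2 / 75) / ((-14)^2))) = 481583025 / 2704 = 178100.23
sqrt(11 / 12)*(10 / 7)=5*sqrt(33) / 21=1.37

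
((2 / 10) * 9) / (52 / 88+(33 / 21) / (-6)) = 2079 / 380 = 5.47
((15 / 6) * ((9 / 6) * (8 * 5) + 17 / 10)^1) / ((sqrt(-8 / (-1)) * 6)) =617 * sqrt(2) / 96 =9.09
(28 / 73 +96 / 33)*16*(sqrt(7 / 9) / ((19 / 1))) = 42304*sqrt(7) / 45771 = 2.45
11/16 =0.69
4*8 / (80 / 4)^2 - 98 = -2448 / 25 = -97.92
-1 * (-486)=486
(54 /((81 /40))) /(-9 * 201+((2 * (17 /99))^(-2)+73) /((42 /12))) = -64736 /4335015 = -0.01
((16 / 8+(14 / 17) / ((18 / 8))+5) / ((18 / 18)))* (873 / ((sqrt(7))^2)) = 15617 / 17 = 918.65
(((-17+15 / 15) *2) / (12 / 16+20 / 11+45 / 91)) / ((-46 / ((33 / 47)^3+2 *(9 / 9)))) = 15604901312 / 29283173327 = 0.53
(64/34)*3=96/17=5.65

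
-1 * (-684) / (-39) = -228 / 13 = -17.54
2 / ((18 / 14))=14 / 9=1.56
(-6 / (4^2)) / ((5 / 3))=-9 / 40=-0.22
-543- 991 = -1534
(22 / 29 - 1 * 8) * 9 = -1890 / 29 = -65.17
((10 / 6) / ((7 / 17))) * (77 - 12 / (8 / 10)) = 5270 / 21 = 250.95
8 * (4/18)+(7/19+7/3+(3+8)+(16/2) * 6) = 10855/171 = 63.48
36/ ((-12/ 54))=-162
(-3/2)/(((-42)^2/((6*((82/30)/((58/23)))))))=-943/170520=-0.01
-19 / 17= -1.12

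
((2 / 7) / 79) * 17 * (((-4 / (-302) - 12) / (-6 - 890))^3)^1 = 12600699625 / 85597290853695488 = 0.00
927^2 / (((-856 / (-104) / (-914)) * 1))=-10210547178 / 107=-95425674.56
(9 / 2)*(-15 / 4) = -135 / 8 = -16.88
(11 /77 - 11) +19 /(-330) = -25213 /2310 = -10.91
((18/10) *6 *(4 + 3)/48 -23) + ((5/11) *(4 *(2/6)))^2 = -917273/43560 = -21.06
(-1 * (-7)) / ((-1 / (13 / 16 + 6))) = -763 / 16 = -47.69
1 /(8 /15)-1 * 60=-465 /8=-58.12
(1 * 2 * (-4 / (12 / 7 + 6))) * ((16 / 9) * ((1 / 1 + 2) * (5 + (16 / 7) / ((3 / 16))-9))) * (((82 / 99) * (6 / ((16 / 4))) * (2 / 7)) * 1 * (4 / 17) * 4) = -14442496 / 954261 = -15.13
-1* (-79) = 79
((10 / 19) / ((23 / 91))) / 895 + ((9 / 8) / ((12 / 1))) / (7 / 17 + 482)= 0.00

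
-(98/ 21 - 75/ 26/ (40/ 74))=209/ 312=0.67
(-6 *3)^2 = 324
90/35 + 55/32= 961/224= 4.29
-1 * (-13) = 13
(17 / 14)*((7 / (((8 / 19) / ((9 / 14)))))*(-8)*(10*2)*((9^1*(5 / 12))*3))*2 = -654075 / 14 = -46719.64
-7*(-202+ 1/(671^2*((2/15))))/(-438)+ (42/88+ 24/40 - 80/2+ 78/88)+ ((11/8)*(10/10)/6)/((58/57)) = -18776245541089/457516894560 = -41.04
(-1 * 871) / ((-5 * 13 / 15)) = 201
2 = 2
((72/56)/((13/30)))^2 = 72900/8281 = 8.80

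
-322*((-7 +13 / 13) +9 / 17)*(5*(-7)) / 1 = -1048110 / 17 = -61653.53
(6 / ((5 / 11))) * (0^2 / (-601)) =0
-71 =-71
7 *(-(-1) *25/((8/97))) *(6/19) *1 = 50925/76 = 670.07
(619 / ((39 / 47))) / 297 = 29093 / 11583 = 2.51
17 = 17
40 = 40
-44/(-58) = 22/29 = 0.76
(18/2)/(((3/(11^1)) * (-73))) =-33/73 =-0.45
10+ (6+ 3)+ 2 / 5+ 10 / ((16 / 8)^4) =801 / 40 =20.02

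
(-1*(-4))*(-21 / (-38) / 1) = 42 / 19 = 2.21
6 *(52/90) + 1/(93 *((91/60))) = 146992/42315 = 3.47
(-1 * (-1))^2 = 1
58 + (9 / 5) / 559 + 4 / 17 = 2767203 / 47515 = 58.24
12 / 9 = 4 / 3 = 1.33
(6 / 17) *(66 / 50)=198 / 425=0.47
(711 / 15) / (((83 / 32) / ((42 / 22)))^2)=107025408 / 4167845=25.68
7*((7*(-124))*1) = -6076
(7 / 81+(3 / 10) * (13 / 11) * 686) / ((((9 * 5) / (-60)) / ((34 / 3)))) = -147413392 / 40095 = -3676.60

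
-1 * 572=-572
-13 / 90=-0.14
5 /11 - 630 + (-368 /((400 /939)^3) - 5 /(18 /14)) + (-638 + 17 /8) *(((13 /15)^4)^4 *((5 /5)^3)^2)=-100963605094378153537970159 /18496637929687500000000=-5458.48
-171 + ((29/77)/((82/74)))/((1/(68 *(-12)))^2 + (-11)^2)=-43493990124231/254354997589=-171.00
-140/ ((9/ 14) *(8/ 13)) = -3185/ 9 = -353.89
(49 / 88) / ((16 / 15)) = 735 / 1408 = 0.52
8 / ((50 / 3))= 12 / 25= 0.48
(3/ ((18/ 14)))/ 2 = 7/ 6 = 1.17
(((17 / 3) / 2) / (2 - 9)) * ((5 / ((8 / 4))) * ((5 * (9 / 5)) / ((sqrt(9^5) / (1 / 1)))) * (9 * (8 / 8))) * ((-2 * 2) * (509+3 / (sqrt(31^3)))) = 85 * sqrt(31) / 20181+43265 / 63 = 686.77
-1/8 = -0.12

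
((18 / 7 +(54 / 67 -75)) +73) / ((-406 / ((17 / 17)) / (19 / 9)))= -6137 / 856863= -0.01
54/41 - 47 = -1873/41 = -45.68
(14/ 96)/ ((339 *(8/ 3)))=7/ 43392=0.00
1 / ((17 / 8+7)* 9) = 0.01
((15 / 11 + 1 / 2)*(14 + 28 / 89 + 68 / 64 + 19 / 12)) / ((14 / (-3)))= -2970655 / 438592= -6.77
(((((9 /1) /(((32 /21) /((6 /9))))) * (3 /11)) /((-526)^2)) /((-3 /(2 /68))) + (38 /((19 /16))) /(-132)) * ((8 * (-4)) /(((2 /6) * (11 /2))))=4.23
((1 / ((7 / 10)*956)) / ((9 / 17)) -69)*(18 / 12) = -2077781 / 20076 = -103.50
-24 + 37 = 13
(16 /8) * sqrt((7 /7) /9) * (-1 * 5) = -10 /3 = -3.33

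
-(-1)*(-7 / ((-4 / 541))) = 3787 / 4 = 946.75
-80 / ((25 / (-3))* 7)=48 / 35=1.37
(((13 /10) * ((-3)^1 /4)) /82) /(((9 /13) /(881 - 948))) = 11323 /9840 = 1.15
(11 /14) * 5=55 /14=3.93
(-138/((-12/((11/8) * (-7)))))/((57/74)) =-65527/456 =-143.70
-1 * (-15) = 15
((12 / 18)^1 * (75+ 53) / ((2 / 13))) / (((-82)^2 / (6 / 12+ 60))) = 25168 / 5043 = 4.99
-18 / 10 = -9 / 5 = -1.80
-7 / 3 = -2.33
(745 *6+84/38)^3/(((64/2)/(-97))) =-271136805156.14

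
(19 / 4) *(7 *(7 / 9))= 931 / 36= 25.86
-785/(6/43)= -33755/6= -5625.83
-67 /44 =-1.52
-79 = -79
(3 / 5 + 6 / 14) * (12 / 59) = 432 / 2065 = 0.21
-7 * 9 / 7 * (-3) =27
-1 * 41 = -41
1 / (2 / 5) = 5 / 2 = 2.50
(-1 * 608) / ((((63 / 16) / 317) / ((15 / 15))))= -3083776 / 63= -48948.83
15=15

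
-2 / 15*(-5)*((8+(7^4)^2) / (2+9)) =3843206 / 11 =349382.36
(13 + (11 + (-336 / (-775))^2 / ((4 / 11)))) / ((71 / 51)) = 750998664 / 42644375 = 17.61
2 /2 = 1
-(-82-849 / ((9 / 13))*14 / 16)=1155.04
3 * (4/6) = 2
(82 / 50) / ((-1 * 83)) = -0.02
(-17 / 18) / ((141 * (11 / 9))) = -17 / 3102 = -0.01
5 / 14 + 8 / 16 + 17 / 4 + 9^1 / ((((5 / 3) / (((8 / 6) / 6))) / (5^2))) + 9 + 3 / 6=1249 / 28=44.61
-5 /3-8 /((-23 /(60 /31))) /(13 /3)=-1.51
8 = 8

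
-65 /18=-3.61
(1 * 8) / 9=8 / 9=0.89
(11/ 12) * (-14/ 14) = -11/ 12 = -0.92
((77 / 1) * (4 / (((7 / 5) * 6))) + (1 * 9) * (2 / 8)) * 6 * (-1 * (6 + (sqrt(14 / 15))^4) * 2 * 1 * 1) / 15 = -721982 / 3375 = -213.92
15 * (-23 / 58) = -345 / 58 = -5.95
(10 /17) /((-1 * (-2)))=5 /17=0.29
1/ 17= 0.06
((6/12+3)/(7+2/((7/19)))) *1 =49/174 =0.28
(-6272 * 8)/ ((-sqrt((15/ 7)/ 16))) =200704 * sqrt(105)/ 15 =137106.93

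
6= 6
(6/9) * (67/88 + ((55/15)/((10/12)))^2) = 44267/3300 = 13.41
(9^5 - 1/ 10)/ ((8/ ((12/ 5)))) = 1771467/ 100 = 17714.67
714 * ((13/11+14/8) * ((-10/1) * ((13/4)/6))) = -997815/88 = -11338.81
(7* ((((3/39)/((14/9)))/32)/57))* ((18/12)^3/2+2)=177/252928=0.00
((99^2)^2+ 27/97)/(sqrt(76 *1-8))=4658890662 *sqrt(17)/1649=11648937.72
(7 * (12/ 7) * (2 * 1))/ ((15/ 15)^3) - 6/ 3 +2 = 24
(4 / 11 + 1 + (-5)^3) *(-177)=240720 / 11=21883.64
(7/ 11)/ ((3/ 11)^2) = 77/ 9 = 8.56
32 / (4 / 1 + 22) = 16 / 13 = 1.23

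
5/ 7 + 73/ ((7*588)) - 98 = -400355/ 4116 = -97.27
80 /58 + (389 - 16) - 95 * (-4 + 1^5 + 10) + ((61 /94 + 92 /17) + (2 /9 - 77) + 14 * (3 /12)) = -74623130 /208539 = -357.84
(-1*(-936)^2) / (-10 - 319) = 876096 / 329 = 2662.91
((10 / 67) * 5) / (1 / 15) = 750 / 67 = 11.19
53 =53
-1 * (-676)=676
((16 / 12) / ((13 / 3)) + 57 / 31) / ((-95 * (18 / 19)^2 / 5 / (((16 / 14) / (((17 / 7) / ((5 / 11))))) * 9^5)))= -119811150 / 75361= -1589.83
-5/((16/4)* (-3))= 5/12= 0.42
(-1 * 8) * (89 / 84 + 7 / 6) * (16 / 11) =-544 / 21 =-25.90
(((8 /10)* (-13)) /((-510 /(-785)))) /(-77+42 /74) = 75517 /360570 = 0.21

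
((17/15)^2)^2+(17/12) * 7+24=7202209/202500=35.57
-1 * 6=-6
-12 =-12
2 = 2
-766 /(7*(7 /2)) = -31.27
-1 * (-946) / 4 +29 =531 / 2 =265.50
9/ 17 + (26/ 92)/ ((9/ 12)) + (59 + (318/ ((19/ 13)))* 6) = 30430222/ 22287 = 1365.38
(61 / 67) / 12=0.08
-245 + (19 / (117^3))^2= -628465229433044 / 2565164201769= -245.00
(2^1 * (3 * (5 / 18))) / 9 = 5 / 27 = 0.19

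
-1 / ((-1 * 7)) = 1 / 7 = 0.14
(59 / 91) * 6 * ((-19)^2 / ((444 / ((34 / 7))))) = 362083 / 23569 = 15.36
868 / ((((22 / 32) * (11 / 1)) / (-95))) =-1319360 / 121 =-10903.80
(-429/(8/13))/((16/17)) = -94809/128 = -740.70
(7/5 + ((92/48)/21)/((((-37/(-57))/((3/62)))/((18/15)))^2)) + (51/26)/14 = 9223501597/5986020950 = 1.54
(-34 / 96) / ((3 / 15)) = -85 / 48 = -1.77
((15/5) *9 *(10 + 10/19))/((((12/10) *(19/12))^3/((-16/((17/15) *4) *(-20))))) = 6480000000/2215457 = 2924.90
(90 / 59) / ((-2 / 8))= -6.10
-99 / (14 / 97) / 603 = -1067 / 938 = -1.14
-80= -80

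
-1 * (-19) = 19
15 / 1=15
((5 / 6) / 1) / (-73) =-5 / 438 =-0.01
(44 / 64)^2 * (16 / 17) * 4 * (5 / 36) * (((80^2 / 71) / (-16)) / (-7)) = 15125 / 76041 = 0.20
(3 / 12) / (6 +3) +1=1.03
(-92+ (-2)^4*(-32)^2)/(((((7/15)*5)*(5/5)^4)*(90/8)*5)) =65168/525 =124.13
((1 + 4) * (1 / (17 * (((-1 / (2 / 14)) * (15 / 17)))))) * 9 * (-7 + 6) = 3 / 7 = 0.43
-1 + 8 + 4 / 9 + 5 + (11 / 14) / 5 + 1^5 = 8569 / 630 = 13.60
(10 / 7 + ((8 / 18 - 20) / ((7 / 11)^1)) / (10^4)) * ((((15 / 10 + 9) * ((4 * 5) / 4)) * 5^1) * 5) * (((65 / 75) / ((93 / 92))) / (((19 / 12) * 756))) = 1.34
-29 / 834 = -0.03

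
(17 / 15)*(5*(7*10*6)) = 2380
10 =10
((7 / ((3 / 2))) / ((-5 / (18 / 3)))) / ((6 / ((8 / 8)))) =-14 / 15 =-0.93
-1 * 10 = -10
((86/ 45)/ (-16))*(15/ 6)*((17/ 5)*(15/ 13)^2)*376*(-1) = 171785/ 338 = 508.24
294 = 294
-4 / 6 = -2 / 3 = -0.67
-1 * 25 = -25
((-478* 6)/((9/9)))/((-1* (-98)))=-1434/49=-29.27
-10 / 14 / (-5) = 1 / 7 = 0.14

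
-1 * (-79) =79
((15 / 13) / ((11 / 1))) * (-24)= -360 / 143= -2.52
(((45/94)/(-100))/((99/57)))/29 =-57/599720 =-0.00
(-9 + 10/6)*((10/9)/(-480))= 11/648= 0.02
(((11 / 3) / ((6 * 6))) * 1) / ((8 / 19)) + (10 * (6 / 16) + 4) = 6905 / 864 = 7.99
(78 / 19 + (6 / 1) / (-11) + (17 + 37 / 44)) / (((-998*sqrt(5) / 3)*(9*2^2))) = -17891*sqrt(5) / 50059680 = -0.00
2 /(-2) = -1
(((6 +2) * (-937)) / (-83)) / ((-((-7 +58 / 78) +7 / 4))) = 1169376 / 58349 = 20.04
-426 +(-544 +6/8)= -3877/4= -969.25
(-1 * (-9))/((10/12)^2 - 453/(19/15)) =-6156/244145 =-0.03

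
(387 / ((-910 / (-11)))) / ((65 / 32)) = 68112 / 29575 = 2.30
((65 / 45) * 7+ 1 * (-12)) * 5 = -85 / 9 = -9.44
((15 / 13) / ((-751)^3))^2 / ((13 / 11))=2475 / 394157394942453326197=0.00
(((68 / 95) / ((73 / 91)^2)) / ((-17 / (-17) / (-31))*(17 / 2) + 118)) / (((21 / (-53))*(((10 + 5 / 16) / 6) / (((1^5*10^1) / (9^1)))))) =-0.02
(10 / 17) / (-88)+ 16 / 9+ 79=543751 / 6732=80.77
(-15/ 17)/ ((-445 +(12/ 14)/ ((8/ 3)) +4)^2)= -3920/ 862755219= -0.00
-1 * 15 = -15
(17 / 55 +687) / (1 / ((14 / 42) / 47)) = 37802 / 7755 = 4.87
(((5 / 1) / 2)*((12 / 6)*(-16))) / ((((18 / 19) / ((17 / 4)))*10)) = -323 / 9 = -35.89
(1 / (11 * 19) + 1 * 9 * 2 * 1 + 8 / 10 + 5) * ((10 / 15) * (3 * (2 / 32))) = 6219 / 2090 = 2.98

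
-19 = -19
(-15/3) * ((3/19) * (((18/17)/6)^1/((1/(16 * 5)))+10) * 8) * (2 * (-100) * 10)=98400000/323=304643.96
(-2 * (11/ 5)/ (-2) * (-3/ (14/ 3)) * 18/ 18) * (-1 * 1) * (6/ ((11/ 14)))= 54/ 5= 10.80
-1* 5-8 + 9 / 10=-12.10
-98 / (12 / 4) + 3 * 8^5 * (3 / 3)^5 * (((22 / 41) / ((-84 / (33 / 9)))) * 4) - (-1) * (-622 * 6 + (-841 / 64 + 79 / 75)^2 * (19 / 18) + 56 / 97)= -148011015770768299 / 11545390080000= -12819.92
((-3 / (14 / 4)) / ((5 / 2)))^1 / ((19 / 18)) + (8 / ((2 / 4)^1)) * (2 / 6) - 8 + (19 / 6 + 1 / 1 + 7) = 8.18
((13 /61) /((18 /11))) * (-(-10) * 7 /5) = 1001 /549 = 1.82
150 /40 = 15 /4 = 3.75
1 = 1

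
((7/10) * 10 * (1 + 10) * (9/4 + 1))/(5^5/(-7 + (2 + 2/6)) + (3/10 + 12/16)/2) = -70070/187353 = -0.37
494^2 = 244036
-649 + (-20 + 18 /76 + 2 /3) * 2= -39170 /57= -687.19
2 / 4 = 1 / 2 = 0.50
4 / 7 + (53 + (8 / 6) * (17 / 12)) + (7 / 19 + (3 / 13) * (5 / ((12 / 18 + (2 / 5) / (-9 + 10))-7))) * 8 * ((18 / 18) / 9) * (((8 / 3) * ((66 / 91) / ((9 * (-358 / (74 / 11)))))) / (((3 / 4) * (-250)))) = 55.46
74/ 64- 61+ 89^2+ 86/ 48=754843/ 96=7862.95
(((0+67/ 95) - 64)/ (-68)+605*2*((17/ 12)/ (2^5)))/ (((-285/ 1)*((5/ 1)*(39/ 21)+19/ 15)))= -118292293/ 6527804160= -0.02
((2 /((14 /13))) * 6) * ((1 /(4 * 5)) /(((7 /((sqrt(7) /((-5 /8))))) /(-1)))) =156 * sqrt(7) /1225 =0.34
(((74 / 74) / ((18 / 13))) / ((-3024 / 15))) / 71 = -65 / 1288224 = -0.00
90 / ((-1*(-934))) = 45 / 467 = 0.10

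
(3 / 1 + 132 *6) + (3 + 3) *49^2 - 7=15194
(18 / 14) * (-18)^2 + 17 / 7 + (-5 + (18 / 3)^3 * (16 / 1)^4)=14156190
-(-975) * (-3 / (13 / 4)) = -900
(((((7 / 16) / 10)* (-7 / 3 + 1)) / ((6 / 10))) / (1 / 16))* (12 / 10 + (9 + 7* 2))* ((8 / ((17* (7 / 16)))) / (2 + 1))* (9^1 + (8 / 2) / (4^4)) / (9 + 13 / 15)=-69817 / 5661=-12.33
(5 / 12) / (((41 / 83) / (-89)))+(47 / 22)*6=-336913 / 5412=-62.25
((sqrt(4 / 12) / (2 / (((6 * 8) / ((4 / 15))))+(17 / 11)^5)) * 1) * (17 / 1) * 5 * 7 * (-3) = -8624281050 * sqrt(3) / 127948181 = -116.75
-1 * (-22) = 22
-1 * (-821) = 821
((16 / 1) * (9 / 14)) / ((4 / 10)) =180 / 7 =25.71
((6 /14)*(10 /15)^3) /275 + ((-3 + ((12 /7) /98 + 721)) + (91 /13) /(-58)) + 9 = 35790713111 /49237650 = 726.90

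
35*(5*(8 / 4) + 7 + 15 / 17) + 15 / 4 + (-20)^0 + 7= 43359 / 68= 637.63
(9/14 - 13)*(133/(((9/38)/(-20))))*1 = 1249060/9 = 138784.44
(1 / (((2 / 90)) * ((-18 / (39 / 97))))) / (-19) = 0.05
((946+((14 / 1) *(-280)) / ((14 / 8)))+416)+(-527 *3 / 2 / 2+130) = -4573 / 4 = -1143.25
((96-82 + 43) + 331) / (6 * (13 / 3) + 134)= 97 / 40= 2.42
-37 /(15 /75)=-185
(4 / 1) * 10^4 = 40000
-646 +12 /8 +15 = -1259 /2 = -629.50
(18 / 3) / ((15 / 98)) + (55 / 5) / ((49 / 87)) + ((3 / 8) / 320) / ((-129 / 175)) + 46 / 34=5509314193 / 91696640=60.08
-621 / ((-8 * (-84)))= -207 / 224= -0.92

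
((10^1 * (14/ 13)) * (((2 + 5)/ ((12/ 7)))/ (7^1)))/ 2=245/ 78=3.14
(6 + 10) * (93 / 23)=1488 / 23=64.70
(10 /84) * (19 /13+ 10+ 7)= 200 /91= 2.20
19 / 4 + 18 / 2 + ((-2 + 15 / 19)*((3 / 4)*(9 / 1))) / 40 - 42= -86501 / 3040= -28.45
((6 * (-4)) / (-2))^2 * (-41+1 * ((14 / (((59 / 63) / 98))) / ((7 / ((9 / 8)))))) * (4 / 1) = 6608160 / 59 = 112002.71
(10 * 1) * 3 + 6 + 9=45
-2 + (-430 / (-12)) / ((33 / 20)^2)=36466 / 3267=11.16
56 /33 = 1.70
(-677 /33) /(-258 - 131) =677 /12837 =0.05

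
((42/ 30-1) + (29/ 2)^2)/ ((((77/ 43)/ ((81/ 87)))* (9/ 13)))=642291/ 4060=158.20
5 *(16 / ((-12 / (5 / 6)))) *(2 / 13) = -100 / 117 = -0.85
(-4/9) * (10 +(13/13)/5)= -68/15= -4.53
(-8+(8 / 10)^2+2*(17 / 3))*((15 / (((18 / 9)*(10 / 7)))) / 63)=149 / 450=0.33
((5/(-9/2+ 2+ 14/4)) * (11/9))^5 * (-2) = -1006568750/59049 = -17046.33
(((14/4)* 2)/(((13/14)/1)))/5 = 98/65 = 1.51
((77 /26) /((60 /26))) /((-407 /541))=-3787 /2220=-1.71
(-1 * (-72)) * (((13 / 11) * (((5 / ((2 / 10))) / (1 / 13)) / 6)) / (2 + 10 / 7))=29575 / 22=1344.32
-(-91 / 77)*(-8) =-104 / 11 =-9.45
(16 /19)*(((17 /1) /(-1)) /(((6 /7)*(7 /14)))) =-33.40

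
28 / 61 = 0.46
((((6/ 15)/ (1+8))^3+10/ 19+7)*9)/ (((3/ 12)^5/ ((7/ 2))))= 46703200768/ 192375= 242771.67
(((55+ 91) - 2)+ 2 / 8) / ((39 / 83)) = 47891 / 156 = 306.99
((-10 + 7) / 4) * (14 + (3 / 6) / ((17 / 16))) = -369 / 34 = -10.85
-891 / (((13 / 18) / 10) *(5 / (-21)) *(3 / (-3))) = -673596 / 13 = -51815.08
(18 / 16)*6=27 / 4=6.75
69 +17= 86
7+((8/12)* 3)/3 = 23/3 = 7.67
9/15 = 3/5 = 0.60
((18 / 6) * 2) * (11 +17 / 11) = 828 / 11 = 75.27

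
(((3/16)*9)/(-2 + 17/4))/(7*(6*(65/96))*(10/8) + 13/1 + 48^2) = 0.00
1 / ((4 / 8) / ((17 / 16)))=17 / 8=2.12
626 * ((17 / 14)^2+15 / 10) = 182479 / 98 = 1862.03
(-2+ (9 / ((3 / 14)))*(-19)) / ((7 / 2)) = -228.57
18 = 18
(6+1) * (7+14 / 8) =61.25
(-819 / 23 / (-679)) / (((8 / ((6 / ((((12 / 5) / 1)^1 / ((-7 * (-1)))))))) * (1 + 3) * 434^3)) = 585 / 1667441832448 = 0.00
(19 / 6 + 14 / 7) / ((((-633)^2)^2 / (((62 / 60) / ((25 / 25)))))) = 961 / 28899301449780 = 0.00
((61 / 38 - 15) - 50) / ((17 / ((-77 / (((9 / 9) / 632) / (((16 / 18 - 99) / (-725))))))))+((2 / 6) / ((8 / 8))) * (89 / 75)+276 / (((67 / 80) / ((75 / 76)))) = 3513747439289 / 141207525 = 24883.57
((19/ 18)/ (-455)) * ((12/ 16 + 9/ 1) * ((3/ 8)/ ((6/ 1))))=-19/ 13440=-0.00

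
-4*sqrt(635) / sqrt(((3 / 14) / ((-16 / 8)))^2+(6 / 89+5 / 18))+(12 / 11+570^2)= 3573912 / 11 - 336*sqrt(506340491) / 44797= 324732.31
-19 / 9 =-2.11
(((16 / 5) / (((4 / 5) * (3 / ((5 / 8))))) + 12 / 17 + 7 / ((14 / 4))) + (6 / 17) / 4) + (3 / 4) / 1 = 893 / 204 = 4.38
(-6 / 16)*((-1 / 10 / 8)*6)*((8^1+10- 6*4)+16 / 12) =-21 / 160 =-0.13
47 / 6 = 7.83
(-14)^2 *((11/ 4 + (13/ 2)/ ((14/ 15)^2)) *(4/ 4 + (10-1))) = 20015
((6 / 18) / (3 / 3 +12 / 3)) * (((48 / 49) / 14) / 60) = 2 / 25725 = 0.00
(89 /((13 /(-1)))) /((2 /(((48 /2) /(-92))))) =267 /299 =0.89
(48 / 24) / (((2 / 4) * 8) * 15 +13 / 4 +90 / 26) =104 / 3469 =0.03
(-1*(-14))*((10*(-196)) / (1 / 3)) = -82320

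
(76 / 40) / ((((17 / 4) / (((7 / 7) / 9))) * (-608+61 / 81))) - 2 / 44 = -4188419 / 91979690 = -0.05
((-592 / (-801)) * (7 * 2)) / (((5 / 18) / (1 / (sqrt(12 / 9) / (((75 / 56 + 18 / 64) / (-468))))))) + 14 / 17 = 14 / 17 - 4477 * sqrt(3) / 69420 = 0.71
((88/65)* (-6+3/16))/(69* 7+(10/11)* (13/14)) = -78771/4843280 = -0.02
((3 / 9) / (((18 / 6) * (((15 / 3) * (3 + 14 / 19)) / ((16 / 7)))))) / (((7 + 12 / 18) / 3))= 304 / 57155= 0.01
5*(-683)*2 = -6830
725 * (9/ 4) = 6525/ 4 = 1631.25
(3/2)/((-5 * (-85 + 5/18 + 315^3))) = -27/2813021125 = -0.00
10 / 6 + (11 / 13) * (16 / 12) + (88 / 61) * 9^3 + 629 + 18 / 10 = 20046251 / 11895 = 1685.27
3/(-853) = -3/853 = -0.00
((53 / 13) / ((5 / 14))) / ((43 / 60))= 8904 / 559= 15.93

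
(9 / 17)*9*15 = 1215 / 17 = 71.47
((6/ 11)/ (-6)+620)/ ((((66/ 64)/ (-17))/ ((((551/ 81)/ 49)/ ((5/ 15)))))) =-681318112/ 160083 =-4256.03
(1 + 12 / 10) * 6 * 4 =264 / 5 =52.80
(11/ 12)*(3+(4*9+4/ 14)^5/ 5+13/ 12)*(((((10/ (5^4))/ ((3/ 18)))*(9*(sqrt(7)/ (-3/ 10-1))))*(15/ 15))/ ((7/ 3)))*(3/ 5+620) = -3897327844171011591*sqrt(7)/ 1911796250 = -5393545600.56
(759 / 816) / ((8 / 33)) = 8349 / 2176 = 3.84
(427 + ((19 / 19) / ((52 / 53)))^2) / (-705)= -1157417 / 1906320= -0.61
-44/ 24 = -11/ 6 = -1.83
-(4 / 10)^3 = -8 / 125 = -0.06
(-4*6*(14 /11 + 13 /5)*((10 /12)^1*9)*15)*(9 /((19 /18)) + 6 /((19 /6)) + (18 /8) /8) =-187108785 /1672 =-111907.17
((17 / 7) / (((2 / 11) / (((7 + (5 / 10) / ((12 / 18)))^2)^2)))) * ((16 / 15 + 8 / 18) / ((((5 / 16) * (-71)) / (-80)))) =5871746518 / 22365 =262541.76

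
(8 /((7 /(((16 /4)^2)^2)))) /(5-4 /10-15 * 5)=-320 /77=-4.16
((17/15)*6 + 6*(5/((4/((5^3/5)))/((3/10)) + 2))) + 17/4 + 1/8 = 17493/760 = 23.02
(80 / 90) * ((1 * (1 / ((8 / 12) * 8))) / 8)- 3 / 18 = -7 / 48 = -0.15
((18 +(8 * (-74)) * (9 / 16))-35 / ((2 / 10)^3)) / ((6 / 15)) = -11725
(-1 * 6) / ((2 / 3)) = -9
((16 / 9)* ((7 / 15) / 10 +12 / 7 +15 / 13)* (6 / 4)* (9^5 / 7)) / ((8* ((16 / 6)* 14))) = 783127521 / 3567200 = 219.54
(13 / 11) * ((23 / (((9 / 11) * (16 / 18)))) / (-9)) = -299 / 72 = -4.15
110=110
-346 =-346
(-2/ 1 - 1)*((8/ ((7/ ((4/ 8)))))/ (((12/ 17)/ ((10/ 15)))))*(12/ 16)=-17/ 14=-1.21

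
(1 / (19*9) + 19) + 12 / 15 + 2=18644 / 855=21.81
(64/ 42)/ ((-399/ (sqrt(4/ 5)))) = -0.00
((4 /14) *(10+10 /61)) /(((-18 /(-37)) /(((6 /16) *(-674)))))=-1932695 /1281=-1508.74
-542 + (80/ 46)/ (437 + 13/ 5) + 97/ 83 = -1134650953/ 2097991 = -540.83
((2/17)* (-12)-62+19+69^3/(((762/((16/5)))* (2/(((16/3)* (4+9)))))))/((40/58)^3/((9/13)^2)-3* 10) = -1018949207500971/625173749650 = -1629.87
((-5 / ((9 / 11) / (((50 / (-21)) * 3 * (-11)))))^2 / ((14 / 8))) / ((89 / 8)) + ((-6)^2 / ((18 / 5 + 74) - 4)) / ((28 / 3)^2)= 43103124437515 / 3639795264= 11842.18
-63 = -63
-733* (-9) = 6597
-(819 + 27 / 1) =-846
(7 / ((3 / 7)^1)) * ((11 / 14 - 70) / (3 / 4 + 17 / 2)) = -4522 / 37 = -122.22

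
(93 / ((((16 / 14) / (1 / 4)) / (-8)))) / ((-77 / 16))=372 / 11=33.82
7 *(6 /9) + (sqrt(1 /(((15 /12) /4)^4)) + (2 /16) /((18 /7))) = 53839 /3600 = 14.96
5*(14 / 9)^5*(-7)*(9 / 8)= -2352980 / 6561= -358.63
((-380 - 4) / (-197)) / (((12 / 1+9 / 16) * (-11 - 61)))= -256 / 118791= -0.00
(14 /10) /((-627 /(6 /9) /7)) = -98 /9405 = -0.01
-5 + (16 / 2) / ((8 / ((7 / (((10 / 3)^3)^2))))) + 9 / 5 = -3194897 / 1000000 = -3.19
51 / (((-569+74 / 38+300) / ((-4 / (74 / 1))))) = 969 / 93869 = 0.01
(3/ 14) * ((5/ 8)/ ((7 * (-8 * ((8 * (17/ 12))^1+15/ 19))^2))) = 48735/ 23958086656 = 0.00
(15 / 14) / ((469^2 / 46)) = 345 / 1539727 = 0.00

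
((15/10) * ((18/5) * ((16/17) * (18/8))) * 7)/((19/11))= 46.34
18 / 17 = 1.06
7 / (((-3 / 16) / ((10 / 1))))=-1120 / 3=-373.33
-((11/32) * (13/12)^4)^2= -0.22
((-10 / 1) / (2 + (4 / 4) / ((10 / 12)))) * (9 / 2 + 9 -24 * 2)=1725 / 16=107.81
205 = 205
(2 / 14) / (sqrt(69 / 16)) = 4 * sqrt(69) / 483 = 0.07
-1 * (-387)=387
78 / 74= 39 / 37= 1.05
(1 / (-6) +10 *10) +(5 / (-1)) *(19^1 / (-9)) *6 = 979 / 6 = 163.17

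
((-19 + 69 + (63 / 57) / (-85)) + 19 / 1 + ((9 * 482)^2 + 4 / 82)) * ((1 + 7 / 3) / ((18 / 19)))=1246054597664 / 18819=66212582.90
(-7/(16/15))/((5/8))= -21/2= -10.50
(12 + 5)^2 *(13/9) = 3757/9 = 417.44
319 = 319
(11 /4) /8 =11 /32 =0.34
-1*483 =-483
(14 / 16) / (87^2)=7 / 60552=0.00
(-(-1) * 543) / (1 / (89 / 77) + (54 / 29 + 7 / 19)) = 26628177 / 151808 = 175.41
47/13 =3.62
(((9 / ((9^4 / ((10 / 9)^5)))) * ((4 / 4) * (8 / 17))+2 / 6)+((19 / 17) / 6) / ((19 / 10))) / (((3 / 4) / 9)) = 1265903816 / 243931419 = 5.19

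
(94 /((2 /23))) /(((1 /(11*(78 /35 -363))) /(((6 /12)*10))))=-150147657 /7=-21449665.29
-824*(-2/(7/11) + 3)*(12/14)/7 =4944/343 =14.41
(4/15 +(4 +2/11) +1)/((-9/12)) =-3596/495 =-7.26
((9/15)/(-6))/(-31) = 1/310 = 0.00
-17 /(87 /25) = -4.89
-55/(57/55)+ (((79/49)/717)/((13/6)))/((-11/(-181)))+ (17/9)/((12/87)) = -45084406877/1145476332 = -39.36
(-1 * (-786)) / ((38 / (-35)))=-723.95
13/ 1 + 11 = 24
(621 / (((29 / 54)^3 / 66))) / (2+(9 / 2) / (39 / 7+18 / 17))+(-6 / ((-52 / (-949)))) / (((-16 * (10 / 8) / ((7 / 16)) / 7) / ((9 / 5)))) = 10866387839643279 / 109965123200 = 98816.67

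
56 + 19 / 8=467 / 8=58.38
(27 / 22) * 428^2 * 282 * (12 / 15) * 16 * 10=89264830464 / 11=8114984587.64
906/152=453/76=5.96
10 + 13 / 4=53 / 4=13.25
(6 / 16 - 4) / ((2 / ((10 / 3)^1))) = -145 / 24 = -6.04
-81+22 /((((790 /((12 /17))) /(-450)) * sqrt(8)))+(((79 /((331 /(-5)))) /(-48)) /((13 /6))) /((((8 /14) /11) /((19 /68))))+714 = 5927564509 /9363328 - 2970 * sqrt(2) /1343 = 629.93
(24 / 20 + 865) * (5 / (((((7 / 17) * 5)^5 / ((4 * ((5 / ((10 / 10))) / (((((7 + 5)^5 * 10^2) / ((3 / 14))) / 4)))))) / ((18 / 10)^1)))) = 6149400667 / 42353640000000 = 0.00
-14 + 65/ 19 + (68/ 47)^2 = -356153/ 41971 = -8.49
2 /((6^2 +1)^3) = 2 /50653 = 0.00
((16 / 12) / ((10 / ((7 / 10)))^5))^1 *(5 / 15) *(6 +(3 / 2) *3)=117649 / 15000000000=0.00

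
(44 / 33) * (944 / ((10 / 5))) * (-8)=-15104 / 3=-5034.67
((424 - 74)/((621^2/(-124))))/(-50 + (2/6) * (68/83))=1801100/795834477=0.00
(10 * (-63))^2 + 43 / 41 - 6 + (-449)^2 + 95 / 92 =2257530991 / 3772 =598497.08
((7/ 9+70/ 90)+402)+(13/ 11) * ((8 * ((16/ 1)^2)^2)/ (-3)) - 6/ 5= -102036994/ 495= -206135.34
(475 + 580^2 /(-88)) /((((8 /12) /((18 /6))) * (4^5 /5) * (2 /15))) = -24856875 /45056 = -551.69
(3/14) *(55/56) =165/784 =0.21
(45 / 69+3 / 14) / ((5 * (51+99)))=0.00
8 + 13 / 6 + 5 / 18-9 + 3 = 40 / 9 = 4.44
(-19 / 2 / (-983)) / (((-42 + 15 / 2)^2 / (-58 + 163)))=1330 / 1560021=0.00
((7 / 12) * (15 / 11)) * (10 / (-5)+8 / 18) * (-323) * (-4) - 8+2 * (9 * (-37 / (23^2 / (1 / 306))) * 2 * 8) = -1430503174 / 890307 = -1606.75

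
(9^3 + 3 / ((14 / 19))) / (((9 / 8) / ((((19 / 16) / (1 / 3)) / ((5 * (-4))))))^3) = -23464639 / 8064000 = -2.91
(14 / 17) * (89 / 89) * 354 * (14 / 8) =8673 / 17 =510.18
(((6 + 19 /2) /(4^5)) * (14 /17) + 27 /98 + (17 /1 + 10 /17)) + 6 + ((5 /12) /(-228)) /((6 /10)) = 10446536521 /437584896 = 23.87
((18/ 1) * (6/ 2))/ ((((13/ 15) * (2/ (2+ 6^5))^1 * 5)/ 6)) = 3780108/ 13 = 290777.54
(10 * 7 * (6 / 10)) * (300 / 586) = 6300 / 293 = 21.50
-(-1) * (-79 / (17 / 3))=-237 / 17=-13.94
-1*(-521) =521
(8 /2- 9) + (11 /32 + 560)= 17771 /32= 555.34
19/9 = 2.11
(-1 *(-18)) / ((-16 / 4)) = -9 / 2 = -4.50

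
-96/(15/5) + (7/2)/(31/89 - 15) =-84079/2608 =-32.24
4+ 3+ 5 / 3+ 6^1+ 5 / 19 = 851 / 57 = 14.93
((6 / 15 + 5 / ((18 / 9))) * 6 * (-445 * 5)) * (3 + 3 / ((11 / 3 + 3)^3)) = -186459183 / 1600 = -116536.99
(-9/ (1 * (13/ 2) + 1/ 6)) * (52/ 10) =-351/ 50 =-7.02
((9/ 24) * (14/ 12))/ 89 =7/ 1424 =0.00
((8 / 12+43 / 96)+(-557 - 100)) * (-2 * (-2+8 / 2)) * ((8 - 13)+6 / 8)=-1070405 / 96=-11150.05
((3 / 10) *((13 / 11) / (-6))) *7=-0.41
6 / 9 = 2 / 3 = 0.67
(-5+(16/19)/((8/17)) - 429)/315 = -8212/5985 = -1.37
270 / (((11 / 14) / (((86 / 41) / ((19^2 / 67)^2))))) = 1459284120 / 58774771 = 24.83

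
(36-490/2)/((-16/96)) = 1254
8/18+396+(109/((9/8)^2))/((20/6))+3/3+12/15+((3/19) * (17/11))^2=2501132066/5896935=424.14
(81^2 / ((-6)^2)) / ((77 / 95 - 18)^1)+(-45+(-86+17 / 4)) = -448593 / 3266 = -137.35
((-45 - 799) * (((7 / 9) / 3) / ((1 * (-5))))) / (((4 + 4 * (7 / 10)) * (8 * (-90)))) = -1477 / 165240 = -0.01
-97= -97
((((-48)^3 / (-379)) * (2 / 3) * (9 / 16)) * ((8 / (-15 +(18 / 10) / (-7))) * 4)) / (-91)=1105920 / 438503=2.52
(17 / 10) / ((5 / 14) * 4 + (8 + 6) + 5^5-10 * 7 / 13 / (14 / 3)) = 0.00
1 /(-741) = -1 /741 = -0.00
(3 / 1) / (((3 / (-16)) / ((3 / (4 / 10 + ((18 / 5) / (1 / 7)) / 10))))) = -16.44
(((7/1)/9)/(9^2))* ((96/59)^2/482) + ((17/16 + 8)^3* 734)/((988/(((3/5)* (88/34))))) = 858.69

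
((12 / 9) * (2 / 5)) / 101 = 8 / 1515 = 0.01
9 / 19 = 0.47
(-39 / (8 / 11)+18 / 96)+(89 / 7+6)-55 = -10049 / 112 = -89.72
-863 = -863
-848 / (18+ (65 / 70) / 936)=-47.11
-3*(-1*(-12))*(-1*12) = 432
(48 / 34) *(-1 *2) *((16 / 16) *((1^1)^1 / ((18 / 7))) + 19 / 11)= -3352 / 561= -5.98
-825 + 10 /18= -7420 /9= -824.44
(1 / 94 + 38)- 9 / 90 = 8909 / 235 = 37.91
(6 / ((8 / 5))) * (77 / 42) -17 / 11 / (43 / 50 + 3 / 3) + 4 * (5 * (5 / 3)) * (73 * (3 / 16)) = 3783415 / 8184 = 462.29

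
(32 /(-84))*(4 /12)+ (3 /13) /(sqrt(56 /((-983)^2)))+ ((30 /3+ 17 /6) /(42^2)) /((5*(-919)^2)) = -115825507 /912125880+ 2949*sqrt(14) /364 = 30.19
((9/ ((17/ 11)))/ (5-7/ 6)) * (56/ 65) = 33264/ 25415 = 1.31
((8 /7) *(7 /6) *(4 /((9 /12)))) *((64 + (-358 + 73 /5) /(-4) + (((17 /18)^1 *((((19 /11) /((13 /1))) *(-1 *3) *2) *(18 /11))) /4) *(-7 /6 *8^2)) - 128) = 2508304 /7865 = 318.92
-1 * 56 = -56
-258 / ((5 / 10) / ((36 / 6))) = -3096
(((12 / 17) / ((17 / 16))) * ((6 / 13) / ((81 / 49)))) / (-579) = -6272 / 19577727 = -0.00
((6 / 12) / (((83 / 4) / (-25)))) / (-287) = 50 / 23821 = 0.00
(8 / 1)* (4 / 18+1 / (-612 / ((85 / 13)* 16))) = 0.41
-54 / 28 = -27 / 14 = -1.93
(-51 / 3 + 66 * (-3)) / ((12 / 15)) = -1075 / 4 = -268.75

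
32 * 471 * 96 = 1446912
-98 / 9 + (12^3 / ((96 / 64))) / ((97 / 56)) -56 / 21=568774 / 873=651.52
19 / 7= 2.71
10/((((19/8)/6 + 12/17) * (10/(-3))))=-2448/899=-2.72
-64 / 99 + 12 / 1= 11.35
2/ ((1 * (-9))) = -2/ 9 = -0.22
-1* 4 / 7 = -0.57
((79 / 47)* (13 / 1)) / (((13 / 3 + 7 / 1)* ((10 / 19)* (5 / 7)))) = 409773 / 79900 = 5.13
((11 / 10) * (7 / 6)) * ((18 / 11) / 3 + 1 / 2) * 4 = 5.37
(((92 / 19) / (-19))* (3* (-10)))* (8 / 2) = 11040 / 361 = 30.58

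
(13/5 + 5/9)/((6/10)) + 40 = 1222/27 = 45.26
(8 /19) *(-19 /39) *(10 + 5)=-40 /13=-3.08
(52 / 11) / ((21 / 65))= 3380 / 231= 14.63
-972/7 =-138.86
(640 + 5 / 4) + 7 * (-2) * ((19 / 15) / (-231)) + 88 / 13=16681991 / 25740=648.10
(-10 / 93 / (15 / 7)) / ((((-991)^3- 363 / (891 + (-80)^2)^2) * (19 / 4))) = 1488443068 / 137126998000192924557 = 0.00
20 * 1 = 20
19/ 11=1.73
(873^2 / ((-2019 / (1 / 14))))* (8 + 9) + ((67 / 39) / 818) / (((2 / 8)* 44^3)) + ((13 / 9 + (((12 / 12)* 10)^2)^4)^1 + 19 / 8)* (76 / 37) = 72973125444390797318971 / 355264679401632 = 205404954.88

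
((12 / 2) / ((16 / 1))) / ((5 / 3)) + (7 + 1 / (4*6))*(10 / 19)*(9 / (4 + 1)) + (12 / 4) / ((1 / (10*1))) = 28041 / 760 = 36.90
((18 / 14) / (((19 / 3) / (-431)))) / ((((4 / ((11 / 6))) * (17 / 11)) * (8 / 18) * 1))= -4224231 / 72352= -58.38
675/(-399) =-225/133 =-1.69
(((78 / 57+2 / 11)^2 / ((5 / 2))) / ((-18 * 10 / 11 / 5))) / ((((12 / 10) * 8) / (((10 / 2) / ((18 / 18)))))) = -1215 / 7942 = -0.15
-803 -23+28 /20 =-4123 /5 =-824.60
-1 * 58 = -58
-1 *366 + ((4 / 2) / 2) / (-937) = -342943 / 937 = -366.00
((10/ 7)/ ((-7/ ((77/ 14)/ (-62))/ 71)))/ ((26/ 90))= 175725/ 39494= 4.45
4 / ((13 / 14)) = 56 / 13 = 4.31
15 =15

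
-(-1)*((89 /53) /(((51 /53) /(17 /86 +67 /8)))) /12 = 87487 /70176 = 1.25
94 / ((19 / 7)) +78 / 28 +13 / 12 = 61447 / 1596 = 38.50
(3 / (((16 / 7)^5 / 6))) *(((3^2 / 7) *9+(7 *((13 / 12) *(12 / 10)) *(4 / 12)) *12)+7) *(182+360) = 2816754759 / 327680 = 8596.05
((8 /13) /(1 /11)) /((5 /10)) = 13.54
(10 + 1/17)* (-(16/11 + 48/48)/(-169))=4617/31603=0.15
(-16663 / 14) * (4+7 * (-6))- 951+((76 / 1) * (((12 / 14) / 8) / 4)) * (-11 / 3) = 1239551 / 28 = 44269.68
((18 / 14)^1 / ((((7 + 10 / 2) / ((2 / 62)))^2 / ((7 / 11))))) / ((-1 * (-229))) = 1 / 38732144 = 0.00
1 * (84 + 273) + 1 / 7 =2500 / 7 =357.14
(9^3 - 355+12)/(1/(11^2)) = 46706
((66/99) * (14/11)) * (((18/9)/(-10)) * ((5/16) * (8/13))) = -14/429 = -0.03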